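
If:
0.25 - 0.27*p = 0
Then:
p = 0.93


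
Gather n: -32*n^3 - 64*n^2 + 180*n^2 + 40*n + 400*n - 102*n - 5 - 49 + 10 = -32*n^3 + 116*n^2 + 338*n - 44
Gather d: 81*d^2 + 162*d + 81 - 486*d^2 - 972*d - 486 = -405*d^2 - 810*d - 405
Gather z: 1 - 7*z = 1 - 7*z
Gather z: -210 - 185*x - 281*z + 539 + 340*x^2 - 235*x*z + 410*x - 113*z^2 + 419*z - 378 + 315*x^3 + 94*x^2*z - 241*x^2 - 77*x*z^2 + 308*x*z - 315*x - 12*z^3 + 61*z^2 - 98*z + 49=315*x^3 + 99*x^2 - 90*x - 12*z^3 + z^2*(-77*x - 52) + z*(94*x^2 + 73*x + 40)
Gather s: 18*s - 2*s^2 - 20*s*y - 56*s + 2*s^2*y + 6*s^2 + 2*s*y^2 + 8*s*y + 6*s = s^2*(2*y + 4) + s*(2*y^2 - 12*y - 32)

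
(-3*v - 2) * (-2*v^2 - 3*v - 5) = 6*v^3 + 13*v^2 + 21*v + 10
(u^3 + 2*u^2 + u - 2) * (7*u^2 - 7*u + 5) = 7*u^5 + 7*u^4 - 2*u^3 - 11*u^2 + 19*u - 10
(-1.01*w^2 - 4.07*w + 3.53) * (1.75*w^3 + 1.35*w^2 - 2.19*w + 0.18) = -1.7675*w^5 - 8.486*w^4 + 2.8949*w^3 + 13.497*w^2 - 8.4633*w + 0.6354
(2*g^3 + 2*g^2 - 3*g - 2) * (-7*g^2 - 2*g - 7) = -14*g^5 - 18*g^4 + 3*g^3 + 6*g^2 + 25*g + 14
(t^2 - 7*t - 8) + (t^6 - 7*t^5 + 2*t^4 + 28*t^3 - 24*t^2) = t^6 - 7*t^5 + 2*t^4 + 28*t^3 - 23*t^2 - 7*t - 8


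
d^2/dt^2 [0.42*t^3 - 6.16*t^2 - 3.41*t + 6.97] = 2.52*t - 12.32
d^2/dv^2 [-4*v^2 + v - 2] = -8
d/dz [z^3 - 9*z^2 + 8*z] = 3*z^2 - 18*z + 8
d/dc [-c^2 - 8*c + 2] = -2*c - 8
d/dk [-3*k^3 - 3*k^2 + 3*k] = -9*k^2 - 6*k + 3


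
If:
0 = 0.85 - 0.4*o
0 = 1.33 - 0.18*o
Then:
No Solution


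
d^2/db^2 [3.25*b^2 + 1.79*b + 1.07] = 6.50000000000000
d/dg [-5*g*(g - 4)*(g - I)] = -15*g^2 + 10*g*(4 + I) - 20*I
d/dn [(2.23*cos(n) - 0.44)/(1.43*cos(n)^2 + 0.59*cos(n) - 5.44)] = (3.1889*cos(n)^2 - 1.2584*cos(n) + 11.8716)*sin(n)/(2.0449*cos(n)^4 + 1.6874*cos(n)^3 - 15.2103*cos(n)^2 - 6.4192*cos(n) + 29.5936)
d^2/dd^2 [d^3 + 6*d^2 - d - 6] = 6*d + 12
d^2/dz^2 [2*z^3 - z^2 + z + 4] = 12*z - 2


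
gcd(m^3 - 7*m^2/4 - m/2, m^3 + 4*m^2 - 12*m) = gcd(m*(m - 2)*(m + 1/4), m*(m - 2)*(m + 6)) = m^2 - 2*m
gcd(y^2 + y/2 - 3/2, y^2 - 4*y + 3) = y - 1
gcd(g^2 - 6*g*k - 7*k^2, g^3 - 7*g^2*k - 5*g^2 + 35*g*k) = g - 7*k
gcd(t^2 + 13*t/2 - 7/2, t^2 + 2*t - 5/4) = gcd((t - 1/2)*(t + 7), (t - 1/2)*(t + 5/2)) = t - 1/2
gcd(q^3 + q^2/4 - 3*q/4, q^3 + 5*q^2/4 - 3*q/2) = q^2 - 3*q/4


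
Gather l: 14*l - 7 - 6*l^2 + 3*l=-6*l^2 + 17*l - 7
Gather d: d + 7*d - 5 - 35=8*d - 40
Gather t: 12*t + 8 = 12*t + 8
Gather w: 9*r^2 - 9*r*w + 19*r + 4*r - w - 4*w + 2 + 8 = 9*r^2 + 23*r + w*(-9*r - 5) + 10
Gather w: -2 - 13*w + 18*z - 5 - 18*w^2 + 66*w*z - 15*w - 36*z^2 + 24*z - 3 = -18*w^2 + w*(66*z - 28) - 36*z^2 + 42*z - 10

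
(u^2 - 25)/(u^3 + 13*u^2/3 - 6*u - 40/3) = 3*(u - 5)/(3*u^2 - 2*u - 8)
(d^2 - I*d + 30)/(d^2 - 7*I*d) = (d^2 - I*d + 30)/(d*(d - 7*I))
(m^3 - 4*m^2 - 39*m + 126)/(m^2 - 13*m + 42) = (m^2 + 3*m - 18)/(m - 6)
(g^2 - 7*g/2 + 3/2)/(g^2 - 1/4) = 2*(g - 3)/(2*g + 1)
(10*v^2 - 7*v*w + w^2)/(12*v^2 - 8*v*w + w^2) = (5*v - w)/(6*v - w)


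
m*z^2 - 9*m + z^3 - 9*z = (m + z)*(z - 3)*(z + 3)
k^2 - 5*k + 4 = (k - 4)*(k - 1)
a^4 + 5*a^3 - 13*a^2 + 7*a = a*(a - 1)^2*(a + 7)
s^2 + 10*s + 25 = (s + 5)^2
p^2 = p^2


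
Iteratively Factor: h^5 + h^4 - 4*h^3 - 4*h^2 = (h - 2)*(h^4 + 3*h^3 + 2*h^2) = (h - 2)*(h + 2)*(h^3 + h^2) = h*(h - 2)*(h + 2)*(h^2 + h) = h*(h - 2)*(h + 1)*(h + 2)*(h)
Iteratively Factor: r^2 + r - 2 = (r + 2)*(r - 1)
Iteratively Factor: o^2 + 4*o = (o)*(o + 4)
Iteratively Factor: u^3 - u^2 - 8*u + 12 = (u - 2)*(u^2 + u - 6) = (u - 2)^2*(u + 3)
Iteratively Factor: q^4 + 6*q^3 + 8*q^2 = (q)*(q^3 + 6*q^2 + 8*q) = q*(q + 4)*(q^2 + 2*q) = q^2*(q + 4)*(q + 2)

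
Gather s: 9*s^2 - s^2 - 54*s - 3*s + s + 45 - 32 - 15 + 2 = 8*s^2 - 56*s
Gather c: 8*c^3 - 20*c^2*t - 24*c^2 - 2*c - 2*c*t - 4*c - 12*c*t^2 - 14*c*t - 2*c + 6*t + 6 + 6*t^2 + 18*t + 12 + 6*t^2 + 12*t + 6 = 8*c^3 + c^2*(-20*t - 24) + c*(-12*t^2 - 16*t - 8) + 12*t^2 + 36*t + 24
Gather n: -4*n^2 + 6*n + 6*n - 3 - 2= -4*n^2 + 12*n - 5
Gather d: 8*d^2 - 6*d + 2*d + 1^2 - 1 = 8*d^2 - 4*d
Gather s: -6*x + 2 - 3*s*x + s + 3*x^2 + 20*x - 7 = s*(1 - 3*x) + 3*x^2 + 14*x - 5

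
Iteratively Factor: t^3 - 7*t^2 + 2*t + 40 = (t + 2)*(t^2 - 9*t + 20) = (t - 5)*(t + 2)*(t - 4)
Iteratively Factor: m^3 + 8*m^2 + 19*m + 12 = (m + 3)*(m^2 + 5*m + 4) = (m + 1)*(m + 3)*(m + 4)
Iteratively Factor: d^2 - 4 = (d + 2)*(d - 2)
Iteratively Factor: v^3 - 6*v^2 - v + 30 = (v - 5)*(v^2 - v - 6) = (v - 5)*(v - 3)*(v + 2)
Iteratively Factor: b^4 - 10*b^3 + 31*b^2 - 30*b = (b - 2)*(b^3 - 8*b^2 + 15*b) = (b - 3)*(b - 2)*(b^2 - 5*b) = b*(b - 3)*(b - 2)*(b - 5)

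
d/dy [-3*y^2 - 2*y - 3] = -6*y - 2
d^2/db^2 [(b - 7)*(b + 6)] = 2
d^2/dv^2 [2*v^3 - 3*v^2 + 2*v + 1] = 12*v - 6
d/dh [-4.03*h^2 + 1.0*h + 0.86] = 1.0 - 8.06*h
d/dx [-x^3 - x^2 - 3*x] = -3*x^2 - 2*x - 3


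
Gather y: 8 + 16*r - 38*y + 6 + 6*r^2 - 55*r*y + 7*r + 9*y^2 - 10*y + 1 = 6*r^2 + 23*r + 9*y^2 + y*(-55*r - 48) + 15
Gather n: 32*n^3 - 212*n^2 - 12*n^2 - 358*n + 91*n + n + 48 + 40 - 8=32*n^3 - 224*n^2 - 266*n + 80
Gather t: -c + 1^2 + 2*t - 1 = -c + 2*t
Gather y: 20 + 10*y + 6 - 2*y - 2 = 8*y + 24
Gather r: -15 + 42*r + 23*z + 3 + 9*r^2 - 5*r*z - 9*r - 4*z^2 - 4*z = 9*r^2 + r*(33 - 5*z) - 4*z^2 + 19*z - 12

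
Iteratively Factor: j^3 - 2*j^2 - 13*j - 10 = (j + 1)*(j^2 - 3*j - 10) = (j - 5)*(j + 1)*(j + 2)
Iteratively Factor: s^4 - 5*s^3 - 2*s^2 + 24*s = (s - 3)*(s^3 - 2*s^2 - 8*s) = s*(s - 3)*(s^2 - 2*s - 8) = s*(s - 3)*(s + 2)*(s - 4)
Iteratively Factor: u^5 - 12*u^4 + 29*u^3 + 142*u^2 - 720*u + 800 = (u - 5)*(u^4 - 7*u^3 - 6*u^2 + 112*u - 160) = (u - 5)^2*(u^3 - 2*u^2 - 16*u + 32) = (u - 5)^2*(u - 2)*(u^2 - 16) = (u - 5)^2*(u - 4)*(u - 2)*(u + 4)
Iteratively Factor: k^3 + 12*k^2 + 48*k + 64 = (k + 4)*(k^2 + 8*k + 16) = (k + 4)^2*(k + 4)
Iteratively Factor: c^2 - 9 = (c - 3)*(c + 3)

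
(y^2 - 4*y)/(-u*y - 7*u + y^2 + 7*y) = y*(4 - y)/(u*y + 7*u - y^2 - 7*y)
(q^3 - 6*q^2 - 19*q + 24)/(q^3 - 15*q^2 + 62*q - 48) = (q + 3)/(q - 6)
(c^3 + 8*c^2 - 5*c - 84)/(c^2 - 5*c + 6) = (c^2 + 11*c + 28)/(c - 2)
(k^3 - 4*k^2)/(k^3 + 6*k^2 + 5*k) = k*(k - 4)/(k^2 + 6*k + 5)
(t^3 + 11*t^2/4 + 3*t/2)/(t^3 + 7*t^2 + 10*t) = (t + 3/4)/(t + 5)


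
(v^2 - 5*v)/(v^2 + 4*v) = (v - 5)/(v + 4)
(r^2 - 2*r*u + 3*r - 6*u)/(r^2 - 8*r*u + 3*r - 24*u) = (r - 2*u)/(r - 8*u)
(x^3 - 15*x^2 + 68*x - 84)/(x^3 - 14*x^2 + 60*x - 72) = (x - 7)/(x - 6)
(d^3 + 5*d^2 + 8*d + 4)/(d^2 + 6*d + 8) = (d^2 + 3*d + 2)/(d + 4)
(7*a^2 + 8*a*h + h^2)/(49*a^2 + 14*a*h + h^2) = (a + h)/(7*a + h)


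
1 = 1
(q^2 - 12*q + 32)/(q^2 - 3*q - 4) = (q - 8)/(q + 1)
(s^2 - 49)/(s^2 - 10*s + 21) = (s + 7)/(s - 3)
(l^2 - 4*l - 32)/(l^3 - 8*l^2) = (l + 4)/l^2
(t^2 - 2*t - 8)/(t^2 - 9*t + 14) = (t^2 - 2*t - 8)/(t^2 - 9*t + 14)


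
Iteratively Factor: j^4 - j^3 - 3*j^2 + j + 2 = (j - 2)*(j^3 + j^2 - j - 1) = (j - 2)*(j - 1)*(j^2 + 2*j + 1) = (j - 2)*(j - 1)*(j + 1)*(j + 1)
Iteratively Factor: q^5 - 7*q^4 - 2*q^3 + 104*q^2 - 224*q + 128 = (q - 2)*(q^4 - 5*q^3 - 12*q^2 + 80*q - 64) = (q - 4)*(q - 2)*(q^3 - q^2 - 16*q + 16) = (q - 4)*(q - 2)*(q - 1)*(q^2 - 16) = (q - 4)*(q - 2)*(q - 1)*(q + 4)*(q - 4)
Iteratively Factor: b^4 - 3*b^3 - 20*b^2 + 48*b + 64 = (b - 4)*(b^3 + b^2 - 16*b - 16) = (b - 4)*(b + 4)*(b^2 - 3*b - 4) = (b - 4)*(b + 1)*(b + 4)*(b - 4)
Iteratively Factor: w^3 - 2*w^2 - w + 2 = (w - 2)*(w^2 - 1) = (w - 2)*(w + 1)*(w - 1)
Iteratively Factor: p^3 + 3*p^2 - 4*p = (p + 4)*(p^2 - p) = (p - 1)*(p + 4)*(p)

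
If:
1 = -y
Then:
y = -1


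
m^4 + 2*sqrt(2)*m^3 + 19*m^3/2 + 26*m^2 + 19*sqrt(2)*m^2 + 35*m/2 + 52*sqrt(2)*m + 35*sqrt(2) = (m + 1)*(m + 7/2)*(m + 5)*(m + 2*sqrt(2))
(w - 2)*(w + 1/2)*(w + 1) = w^3 - w^2/2 - 5*w/2 - 1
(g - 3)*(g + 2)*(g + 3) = g^3 + 2*g^2 - 9*g - 18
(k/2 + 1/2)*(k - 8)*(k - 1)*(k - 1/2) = k^4/2 - 17*k^3/4 + 3*k^2/2 + 17*k/4 - 2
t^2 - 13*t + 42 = (t - 7)*(t - 6)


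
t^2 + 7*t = t*(t + 7)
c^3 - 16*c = c*(c - 4)*(c + 4)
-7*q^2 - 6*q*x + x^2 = (-7*q + x)*(q + x)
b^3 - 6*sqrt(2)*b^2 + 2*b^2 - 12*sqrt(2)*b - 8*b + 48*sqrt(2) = (b - 2)*(b + 4)*(b - 6*sqrt(2))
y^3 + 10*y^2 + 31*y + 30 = (y + 2)*(y + 3)*(y + 5)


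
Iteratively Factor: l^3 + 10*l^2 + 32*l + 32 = (l + 4)*(l^2 + 6*l + 8) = (l + 4)^2*(l + 2)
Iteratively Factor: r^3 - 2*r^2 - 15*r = (r + 3)*(r^2 - 5*r) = r*(r + 3)*(r - 5)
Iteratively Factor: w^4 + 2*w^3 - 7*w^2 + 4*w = (w - 1)*(w^3 + 3*w^2 - 4*w) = w*(w - 1)*(w^2 + 3*w - 4) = w*(w - 1)*(w + 4)*(w - 1)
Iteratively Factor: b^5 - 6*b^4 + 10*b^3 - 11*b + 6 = (b - 1)*(b^4 - 5*b^3 + 5*b^2 + 5*b - 6) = (b - 2)*(b - 1)*(b^3 - 3*b^2 - b + 3) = (b - 2)*(b - 1)*(b + 1)*(b^2 - 4*b + 3) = (b - 2)*(b - 1)^2*(b + 1)*(b - 3)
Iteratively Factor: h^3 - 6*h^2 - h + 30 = (h - 5)*(h^2 - h - 6) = (h - 5)*(h + 2)*(h - 3)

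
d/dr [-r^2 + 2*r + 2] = 2 - 2*r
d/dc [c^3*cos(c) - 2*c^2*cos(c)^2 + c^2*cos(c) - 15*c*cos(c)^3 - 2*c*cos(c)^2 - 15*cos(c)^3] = -c^3*sin(c) - c^2*sin(c) + 2*c^2*sin(2*c) + 3*c^2*cos(c) + 45*c*sin(c)*cos(c)^2 + 2*c*sin(2*c) - 4*c*cos(c)^2 + 2*c*cos(c) + 45*sin(c)*cos(c)^2 - 15*cos(c)^3 - 2*cos(c)^2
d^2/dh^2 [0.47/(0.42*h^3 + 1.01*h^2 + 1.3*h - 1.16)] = (-(1.1844*h + 0.9494)*(0.42*h^3 + 1.01*h^2 + 1.3*h - 1.16) + 0.47*(1.26*h^2 + 2.02*h + 1.3)*(2.52*h^2 + 4.04*h + 2.6))/(0.42*h^3 + 1.01*h^2 + 1.3*h - 1.16)^3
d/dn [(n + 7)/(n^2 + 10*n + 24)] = (n^2 + 10*n - 2*(n + 5)*(n + 7) + 24)/(n^2 + 10*n + 24)^2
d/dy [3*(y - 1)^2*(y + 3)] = 3*(y - 1)*(3*y + 5)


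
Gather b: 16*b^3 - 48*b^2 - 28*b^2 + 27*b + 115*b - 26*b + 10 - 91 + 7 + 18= 16*b^3 - 76*b^2 + 116*b - 56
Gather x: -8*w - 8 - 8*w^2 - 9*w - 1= -8*w^2 - 17*w - 9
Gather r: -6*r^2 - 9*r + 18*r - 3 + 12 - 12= -6*r^2 + 9*r - 3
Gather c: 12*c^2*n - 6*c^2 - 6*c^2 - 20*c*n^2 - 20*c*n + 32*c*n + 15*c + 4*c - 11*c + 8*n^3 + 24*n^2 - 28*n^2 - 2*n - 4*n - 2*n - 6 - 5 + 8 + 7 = c^2*(12*n - 12) + c*(-20*n^2 + 12*n + 8) + 8*n^3 - 4*n^2 - 8*n + 4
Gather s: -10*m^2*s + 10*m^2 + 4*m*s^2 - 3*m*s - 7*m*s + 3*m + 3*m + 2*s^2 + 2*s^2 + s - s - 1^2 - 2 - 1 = 10*m^2 + 6*m + s^2*(4*m + 4) + s*(-10*m^2 - 10*m) - 4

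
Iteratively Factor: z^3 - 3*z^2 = (z)*(z^2 - 3*z) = z*(z - 3)*(z)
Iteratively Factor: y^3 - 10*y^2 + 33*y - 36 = (y - 3)*(y^2 - 7*y + 12) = (y - 3)^2*(y - 4)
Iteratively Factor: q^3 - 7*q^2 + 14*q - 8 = (q - 1)*(q^2 - 6*q + 8) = (q - 2)*(q - 1)*(q - 4)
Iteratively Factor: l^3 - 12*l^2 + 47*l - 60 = (l - 4)*(l^2 - 8*l + 15) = (l - 4)*(l - 3)*(l - 5)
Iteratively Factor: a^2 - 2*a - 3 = (a - 3)*(a + 1)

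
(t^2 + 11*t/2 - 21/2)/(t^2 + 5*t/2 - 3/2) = (2*t^2 + 11*t - 21)/(2*t^2 + 5*t - 3)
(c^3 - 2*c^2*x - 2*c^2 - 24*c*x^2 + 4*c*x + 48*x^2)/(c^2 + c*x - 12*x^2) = (-c^2 + 6*c*x + 2*c - 12*x)/(-c + 3*x)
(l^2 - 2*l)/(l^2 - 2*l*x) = (l - 2)/(l - 2*x)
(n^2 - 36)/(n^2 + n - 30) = (n - 6)/(n - 5)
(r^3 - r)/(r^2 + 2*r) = (r^2 - 1)/(r + 2)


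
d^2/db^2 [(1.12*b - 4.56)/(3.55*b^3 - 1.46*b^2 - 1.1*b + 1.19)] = (84.6888*b^5 - 724.43856*b^4 + 391.673664*b^3 - 8.25705599999998*b^2 + 83.317488*b - 23.948128)/(44.738875*b^9 - 55.19895*b^8 - 18.88671*b^7 + 76.086589*b^6 - 31.1544*b^5 - 25.571688*b^4 + 25.217305*b^3 - 1.882818*b^2 - 4.67313*b + 1.685159)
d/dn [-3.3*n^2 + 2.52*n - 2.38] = 2.52 - 6.6*n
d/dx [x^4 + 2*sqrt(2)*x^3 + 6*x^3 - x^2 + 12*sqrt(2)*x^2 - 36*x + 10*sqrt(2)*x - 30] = 4*x^3 + 6*sqrt(2)*x^2 + 18*x^2 - 2*x + 24*sqrt(2)*x - 36 + 10*sqrt(2)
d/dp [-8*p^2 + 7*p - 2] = 7 - 16*p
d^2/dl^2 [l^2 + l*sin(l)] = -l*sin(l) + 2*cos(l) + 2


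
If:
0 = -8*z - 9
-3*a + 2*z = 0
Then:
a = -3/4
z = -9/8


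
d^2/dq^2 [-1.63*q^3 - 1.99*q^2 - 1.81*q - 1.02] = -9.78*q - 3.98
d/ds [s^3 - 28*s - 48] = 3*s^2 - 28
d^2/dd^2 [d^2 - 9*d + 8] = 2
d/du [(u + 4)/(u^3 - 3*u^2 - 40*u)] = (-u*(-u^2 + 3*u + 40) + (u + 4)*(-3*u^2 + 6*u + 40))/(u^2*(-u^2 + 3*u + 40)^2)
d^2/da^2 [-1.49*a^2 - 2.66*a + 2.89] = -2.98000000000000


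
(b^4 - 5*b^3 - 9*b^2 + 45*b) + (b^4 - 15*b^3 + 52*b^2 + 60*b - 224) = 2*b^4 - 20*b^3 + 43*b^2 + 105*b - 224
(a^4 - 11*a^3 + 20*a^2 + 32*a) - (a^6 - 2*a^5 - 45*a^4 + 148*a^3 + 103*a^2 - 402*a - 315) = -a^6 + 2*a^5 + 46*a^4 - 159*a^3 - 83*a^2 + 434*a + 315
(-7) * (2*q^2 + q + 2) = -14*q^2 - 7*q - 14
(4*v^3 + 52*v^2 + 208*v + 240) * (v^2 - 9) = 4*v^5 + 52*v^4 + 172*v^3 - 228*v^2 - 1872*v - 2160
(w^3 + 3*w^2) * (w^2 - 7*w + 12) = w^5 - 4*w^4 - 9*w^3 + 36*w^2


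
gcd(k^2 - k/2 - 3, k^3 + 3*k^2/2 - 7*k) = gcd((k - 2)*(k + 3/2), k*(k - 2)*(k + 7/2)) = k - 2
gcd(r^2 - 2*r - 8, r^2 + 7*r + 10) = r + 2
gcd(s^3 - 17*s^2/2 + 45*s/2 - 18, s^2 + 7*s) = 1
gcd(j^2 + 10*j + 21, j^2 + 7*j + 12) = j + 3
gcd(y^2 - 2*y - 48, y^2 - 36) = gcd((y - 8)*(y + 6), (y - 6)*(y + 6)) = y + 6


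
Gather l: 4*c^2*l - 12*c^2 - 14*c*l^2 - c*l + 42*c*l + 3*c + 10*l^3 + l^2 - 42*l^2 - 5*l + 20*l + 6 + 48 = -12*c^2 + 3*c + 10*l^3 + l^2*(-14*c - 41) + l*(4*c^2 + 41*c + 15) + 54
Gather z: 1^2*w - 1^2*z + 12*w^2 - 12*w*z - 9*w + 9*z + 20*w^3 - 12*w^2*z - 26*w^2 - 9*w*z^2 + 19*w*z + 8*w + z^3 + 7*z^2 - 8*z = 20*w^3 - 14*w^2 + z^3 + z^2*(7 - 9*w) + z*(-12*w^2 + 7*w)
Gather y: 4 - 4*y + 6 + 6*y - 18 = 2*y - 8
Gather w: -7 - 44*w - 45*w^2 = -45*w^2 - 44*w - 7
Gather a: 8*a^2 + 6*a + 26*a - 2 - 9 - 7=8*a^2 + 32*a - 18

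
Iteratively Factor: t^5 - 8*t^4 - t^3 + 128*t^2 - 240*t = (t + 4)*(t^4 - 12*t^3 + 47*t^2 - 60*t) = (t - 4)*(t + 4)*(t^3 - 8*t^2 + 15*t) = t*(t - 4)*(t + 4)*(t^2 - 8*t + 15) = t*(t - 4)*(t - 3)*(t + 4)*(t - 5)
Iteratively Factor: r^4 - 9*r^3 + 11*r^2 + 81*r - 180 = (r - 4)*(r^3 - 5*r^2 - 9*r + 45) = (r - 5)*(r - 4)*(r^2 - 9) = (r - 5)*(r - 4)*(r + 3)*(r - 3)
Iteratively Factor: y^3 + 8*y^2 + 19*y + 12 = (y + 1)*(y^2 + 7*y + 12) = (y + 1)*(y + 4)*(y + 3)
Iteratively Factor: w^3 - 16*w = (w + 4)*(w^2 - 4*w) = w*(w + 4)*(w - 4)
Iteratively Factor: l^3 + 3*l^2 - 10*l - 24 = (l - 3)*(l^2 + 6*l + 8) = (l - 3)*(l + 4)*(l + 2)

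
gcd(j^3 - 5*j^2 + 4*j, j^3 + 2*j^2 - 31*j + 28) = j^2 - 5*j + 4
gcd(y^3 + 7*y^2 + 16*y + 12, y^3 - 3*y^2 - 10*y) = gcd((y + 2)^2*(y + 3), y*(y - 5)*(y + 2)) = y + 2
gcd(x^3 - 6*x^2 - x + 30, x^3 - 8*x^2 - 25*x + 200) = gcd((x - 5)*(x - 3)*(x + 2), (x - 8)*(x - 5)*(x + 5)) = x - 5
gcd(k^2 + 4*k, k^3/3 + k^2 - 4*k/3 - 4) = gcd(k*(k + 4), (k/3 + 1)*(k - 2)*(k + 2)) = 1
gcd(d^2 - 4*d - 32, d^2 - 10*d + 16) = d - 8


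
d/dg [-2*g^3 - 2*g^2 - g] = -6*g^2 - 4*g - 1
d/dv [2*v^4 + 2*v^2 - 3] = 8*v^3 + 4*v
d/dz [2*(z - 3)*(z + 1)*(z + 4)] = 6*z^2 + 8*z - 22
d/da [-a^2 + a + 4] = 1 - 2*a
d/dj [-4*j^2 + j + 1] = 1 - 8*j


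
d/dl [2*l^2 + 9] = 4*l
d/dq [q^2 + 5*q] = 2*q + 5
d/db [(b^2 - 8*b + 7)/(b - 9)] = (b^2 - 18*b + 65)/(b^2 - 18*b + 81)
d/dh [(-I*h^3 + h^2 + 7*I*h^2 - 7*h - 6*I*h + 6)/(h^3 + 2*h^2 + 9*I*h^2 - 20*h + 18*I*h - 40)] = (h^4*(8 - 9*I) + h^3*(50 + 52*I) + h^2*(-204 + 73*I) + h*(-104 - 668*I) + 400 + 132*I)/(h^6 + h^5*(4 + 18*I) + h^4*(-117 + 72*I) + h^3*(-484 - 288*I) + h^2*(-84 - 1440*I) + h*(1600 - 1440*I) + 1600)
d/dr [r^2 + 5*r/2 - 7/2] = 2*r + 5/2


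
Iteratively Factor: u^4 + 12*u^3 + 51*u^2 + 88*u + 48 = (u + 4)*(u^3 + 8*u^2 + 19*u + 12) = (u + 1)*(u + 4)*(u^2 + 7*u + 12) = (u + 1)*(u + 4)^2*(u + 3)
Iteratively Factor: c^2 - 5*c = (c)*(c - 5)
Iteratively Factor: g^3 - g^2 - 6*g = (g + 2)*(g^2 - 3*g) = (g - 3)*(g + 2)*(g)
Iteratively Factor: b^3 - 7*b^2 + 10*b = (b)*(b^2 - 7*b + 10) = b*(b - 2)*(b - 5)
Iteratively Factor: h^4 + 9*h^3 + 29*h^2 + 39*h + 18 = (h + 2)*(h^3 + 7*h^2 + 15*h + 9) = (h + 2)*(h + 3)*(h^2 + 4*h + 3) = (h + 2)*(h + 3)^2*(h + 1)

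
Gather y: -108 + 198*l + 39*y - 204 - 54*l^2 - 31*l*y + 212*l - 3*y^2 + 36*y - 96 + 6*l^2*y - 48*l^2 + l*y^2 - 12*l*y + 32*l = -102*l^2 + 442*l + y^2*(l - 3) + y*(6*l^2 - 43*l + 75) - 408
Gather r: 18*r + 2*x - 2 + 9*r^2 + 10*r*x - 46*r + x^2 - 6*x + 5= 9*r^2 + r*(10*x - 28) + x^2 - 4*x + 3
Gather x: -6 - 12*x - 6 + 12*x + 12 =0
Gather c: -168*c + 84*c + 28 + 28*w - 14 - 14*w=-84*c + 14*w + 14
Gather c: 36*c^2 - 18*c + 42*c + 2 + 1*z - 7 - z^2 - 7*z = 36*c^2 + 24*c - z^2 - 6*z - 5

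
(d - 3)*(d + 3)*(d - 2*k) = d^3 - 2*d^2*k - 9*d + 18*k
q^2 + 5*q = q*(q + 5)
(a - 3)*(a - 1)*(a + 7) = a^3 + 3*a^2 - 25*a + 21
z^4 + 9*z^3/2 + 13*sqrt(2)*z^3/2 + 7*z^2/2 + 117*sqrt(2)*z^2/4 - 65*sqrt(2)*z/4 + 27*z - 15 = (z - 1/2)*(z + 5)*(z + sqrt(2)/2)*(z + 6*sqrt(2))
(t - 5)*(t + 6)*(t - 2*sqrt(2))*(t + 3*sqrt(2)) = t^4 + t^3 + sqrt(2)*t^3 - 42*t^2 + sqrt(2)*t^2 - 30*sqrt(2)*t - 12*t + 360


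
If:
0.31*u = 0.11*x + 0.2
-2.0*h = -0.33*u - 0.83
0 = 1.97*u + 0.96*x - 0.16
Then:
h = 0.48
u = 0.41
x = -0.67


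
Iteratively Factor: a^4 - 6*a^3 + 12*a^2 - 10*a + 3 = (a - 1)*(a^3 - 5*a^2 + 7*a - 3) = (a - 1)^2*(a^2 - 4*a + 3) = (a - 3)*(a - 1)^2*(a - 1)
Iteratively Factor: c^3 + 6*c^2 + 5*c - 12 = (c + 4)*(c^2 + 2*c - 3) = (c + 3)*(c + 4)*(c - 1)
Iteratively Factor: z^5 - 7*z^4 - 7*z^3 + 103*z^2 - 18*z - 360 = (z - 4)*(z^4 - 3*z^3 - 19*z^2 + 27*z + 90) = (z - 4)*(z - 3)*(z^3 - 19*z - 30) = (z - 5)*(z - 4)*(z - 3)*(z^2 + 5*z + 6) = (z - 5)*(z - 4)*(z - 3)*(z + 3)*(z + 2)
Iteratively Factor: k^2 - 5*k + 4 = (k - 1)*(k - 4)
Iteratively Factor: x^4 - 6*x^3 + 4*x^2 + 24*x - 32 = (x - 2)*(x^3 - 4*x^2 - 4*x + 16) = (x - 4)*(x - 2)*(x^2 - 4) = (x - 4)*(x - 2)^2*(x + 2)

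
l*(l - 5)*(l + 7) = l^3 + 2*l^2 - 35*l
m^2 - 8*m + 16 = (m - 4)^2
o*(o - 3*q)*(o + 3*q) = o^3 - 9*o*q^2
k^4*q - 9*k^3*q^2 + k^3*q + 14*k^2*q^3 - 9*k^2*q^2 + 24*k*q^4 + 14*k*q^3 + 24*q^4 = (k - 6*q)*(k - 4*q)*(k + q)*(k*q + q)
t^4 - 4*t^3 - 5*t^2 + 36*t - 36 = (t - 3)*(t - 2)^2*(t + 3)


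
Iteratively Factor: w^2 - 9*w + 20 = (w - 4)*(w - 5)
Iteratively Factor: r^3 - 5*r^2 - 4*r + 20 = (r + 2)*(r^2 - 7*r + 10) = (r - 5)*(r + 2)*(r - 2)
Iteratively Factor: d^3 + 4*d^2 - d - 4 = (d + 1)*(d^2 + 3*d - 4) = (d + 1)*(d + 4)*(d - 1)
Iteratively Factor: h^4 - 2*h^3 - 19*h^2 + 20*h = (h + 4)*(h^3 - 6*h^2 + 5*h) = (h - 5)*(h + 4)*(h^2 - h) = (h - 5)*(h - 1)*(h + 4)*(h)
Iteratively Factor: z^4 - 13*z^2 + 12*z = (z - 1)*(z^3 + z^2 - 12*z) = (z - 3)*(z - 1)*(z^2 + 4*z) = (z - 3)*(z - 1)*(z + 4)*(z)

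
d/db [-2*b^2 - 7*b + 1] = -4*b - 7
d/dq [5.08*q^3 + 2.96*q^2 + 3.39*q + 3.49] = 15.24*q^2 + 5.92*q + 3.39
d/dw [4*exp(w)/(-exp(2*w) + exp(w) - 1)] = 4*exp(3*w)/(exp(2*w) - exp(w) + 1)^2 - 4*exp(w)/(exp(2*w) - exp(w) + 1)^2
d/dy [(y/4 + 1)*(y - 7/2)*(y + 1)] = 3*y^2/4 + 3*y/4 - 27/8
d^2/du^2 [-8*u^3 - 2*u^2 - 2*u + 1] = -48*u - 4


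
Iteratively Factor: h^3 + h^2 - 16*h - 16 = (h - 4)*(h^2 + 5*h + 4) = (h - 4)*(h + 1)*(h + 4)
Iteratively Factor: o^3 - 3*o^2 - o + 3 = (o - 3)*(o^2 - 1) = (o - 3)*(o + 1)*(o - 1)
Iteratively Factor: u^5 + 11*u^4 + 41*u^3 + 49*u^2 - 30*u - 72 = (u + 3)*(u^4 + 8*u^3 + 17*u^2 - 2*u - 24) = (u + 3)^2*(u^3 + 5*u^2 + 2*u - 8) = (u + 2)*(u + 3)^2*(u^2 + 3*u - 4) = (u + 2)*(u + 3)^2*(u + 4)*(u - 1)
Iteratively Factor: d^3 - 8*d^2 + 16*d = (d - 4)*(d^2 - 4*d) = d*(d - 4)*(d - 4)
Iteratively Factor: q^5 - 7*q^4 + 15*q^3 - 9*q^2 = (q - 1)*(q^4 - 6*q^3 + 9*q^2) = (q - 3)*(q - 1)*(q^3 - 3*q^2) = q*(q - 3)*(q - 1)*(q^2 - 3*q) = q*(q - 3)^2*(q - 1)*(q)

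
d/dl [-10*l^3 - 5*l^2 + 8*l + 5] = -30*l^2 - 10*l + 8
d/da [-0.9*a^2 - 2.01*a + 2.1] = -1.8*a - 2.01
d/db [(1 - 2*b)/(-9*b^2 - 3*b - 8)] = (-18*b^2 + 18*b + 19)/(81*b^4 + 54*b^3 + 153*b^2 + 48*b + 64)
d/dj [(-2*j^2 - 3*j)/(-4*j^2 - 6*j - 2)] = (4*j + 3)/(2*(4*j^4 + 12*j^3 + 13*j^2 + 6*j + 1))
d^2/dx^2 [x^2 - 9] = 2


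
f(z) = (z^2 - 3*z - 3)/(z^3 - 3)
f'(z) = -3*z^2*(z^2 - 3*z - 3)/(z^3 - 3)^2 + (2*z - 3)/(z^3 - 3) = (-z^4 + 6*z^3 + 9*z^2 - 6*z + 9)/(z^6 - 6*z^3 + 9)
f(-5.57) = -0.25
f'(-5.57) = -0.05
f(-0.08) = 0.92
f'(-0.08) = 1.06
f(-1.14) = -0.38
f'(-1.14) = 0.84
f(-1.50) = -0.59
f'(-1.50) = 0.32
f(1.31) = 6.93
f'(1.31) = 47.98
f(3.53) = -0.03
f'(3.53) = 0.12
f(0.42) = 1.40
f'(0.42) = 0.99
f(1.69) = -2.85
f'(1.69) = 13.59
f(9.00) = 0.07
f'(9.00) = 0.00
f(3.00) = -0.12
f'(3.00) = 0.27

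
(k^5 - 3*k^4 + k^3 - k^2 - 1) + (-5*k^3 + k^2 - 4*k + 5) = k^5 - 3*k^4 - 4*k^3 - 4*k + 4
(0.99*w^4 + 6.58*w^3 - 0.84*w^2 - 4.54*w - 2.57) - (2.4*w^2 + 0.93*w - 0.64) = 0.99*w^4 + 6.58*w^3 - 3.24*w^2 - 5.47*w - 1.93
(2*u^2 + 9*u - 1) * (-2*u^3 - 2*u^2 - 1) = -4*u^5 - 22*u^4 - 16*u^3 - 9*u + 1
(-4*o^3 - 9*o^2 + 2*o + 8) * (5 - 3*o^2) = 12*o^5 + 27*o^4 - 26*o^3 - 69*o^2 + 10*o + 40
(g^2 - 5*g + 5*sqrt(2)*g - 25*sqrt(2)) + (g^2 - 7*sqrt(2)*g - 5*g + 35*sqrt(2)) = 2*g^2 - 10*g - 2*sqrt(2)*g + 10*sqrt(2)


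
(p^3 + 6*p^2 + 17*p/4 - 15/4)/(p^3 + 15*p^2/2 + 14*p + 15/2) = (p - 1/2)/(p + 1)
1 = 1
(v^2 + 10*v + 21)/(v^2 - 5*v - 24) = (v + 7)/(v - 8)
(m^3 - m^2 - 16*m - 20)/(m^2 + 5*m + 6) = (m^2 - 3*m - 10)/(m + 3)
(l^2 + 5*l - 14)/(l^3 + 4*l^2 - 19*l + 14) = 1/(l - 1)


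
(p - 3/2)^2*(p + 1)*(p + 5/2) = p^4 + p^3/2 - 23*p^2/4 + 3*p/8 + 45/8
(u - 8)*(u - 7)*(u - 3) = u^3 - 18*u^2 + 101*u - 168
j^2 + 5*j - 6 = (j - 1)*(j + 6)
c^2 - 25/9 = (c - 5/3)*(c + 5/3)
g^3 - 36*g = g*(g - 6)*(g + 6)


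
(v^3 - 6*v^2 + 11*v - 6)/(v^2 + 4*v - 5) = (v^2 - 5*v + 6)/(v + 5)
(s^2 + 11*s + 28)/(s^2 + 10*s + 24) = (s + 7)/(s + 6)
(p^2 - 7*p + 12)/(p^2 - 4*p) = (p - 3)/p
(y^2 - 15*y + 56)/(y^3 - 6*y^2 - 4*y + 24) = (y^2 - 15*y + 56)/(y^3 - 6*y^2 - 4*y + 24)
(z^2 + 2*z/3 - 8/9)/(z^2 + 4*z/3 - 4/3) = (z + 4/3)/(z + 2)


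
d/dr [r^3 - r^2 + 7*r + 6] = 3*r^2 - 2*r + 7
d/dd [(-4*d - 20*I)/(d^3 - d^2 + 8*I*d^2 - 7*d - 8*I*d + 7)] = (8*d^3 + d^2*(-4 + 92*I) + d*(-320 - 40*I) + 132 - 140*I)/(d^6 + d^5*(-2 + 16*I) + d^4*(-77 - 32*I) + d^3*(156 - 96*I) + d^2*(-29 + 224*I) + d*(-98 - 112*I) + 49)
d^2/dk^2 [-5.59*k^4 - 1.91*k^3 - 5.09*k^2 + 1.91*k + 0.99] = -67.08*k^2 - 11.46*k - 10.18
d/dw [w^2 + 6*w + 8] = 2*w + 6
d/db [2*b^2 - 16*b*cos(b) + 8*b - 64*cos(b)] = 16*b*sin(b) + 4*b + 64*sin(b) - 16*cos(b) + 8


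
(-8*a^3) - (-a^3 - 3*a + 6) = -7*a^3 + 3*a - 6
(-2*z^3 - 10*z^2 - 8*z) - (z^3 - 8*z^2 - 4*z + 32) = -3*z^3 - 2*z^2 - 4*z - 32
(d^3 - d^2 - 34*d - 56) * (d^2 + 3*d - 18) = d^5 + 2*d^4 - 55*d^3 - 140*d^2 + 444*d + 1008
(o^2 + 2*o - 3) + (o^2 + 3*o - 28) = 2*o^2 + 5*o - 31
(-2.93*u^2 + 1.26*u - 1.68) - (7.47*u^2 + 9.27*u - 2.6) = -10.4*u^2 - 8.01*u + 0.92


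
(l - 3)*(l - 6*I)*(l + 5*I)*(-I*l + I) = -I*l^4 - l^3 + 4*I*l^3 + 4*l^2 - 33*I*l^2 - 3*l + 120*I*l - 90*I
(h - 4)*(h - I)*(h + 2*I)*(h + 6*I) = h^4 - 4*h^3 + 7*I*h^3 - 4*h^2 - 28*I*h^2 + 16*h + 12*I*h - 48*I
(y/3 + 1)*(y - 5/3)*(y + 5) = y^3/3 + 19*y^2/9 + 5*y/9 - 25/3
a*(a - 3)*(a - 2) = a^3 - 5*a^2 + 6*a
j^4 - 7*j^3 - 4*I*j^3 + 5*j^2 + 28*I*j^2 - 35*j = j*(j - 7)*(j - 5*I)*(j + I)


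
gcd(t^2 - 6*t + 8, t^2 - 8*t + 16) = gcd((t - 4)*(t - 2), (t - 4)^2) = t - 4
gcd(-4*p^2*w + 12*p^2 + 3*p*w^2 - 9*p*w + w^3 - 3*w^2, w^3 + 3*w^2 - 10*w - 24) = w - 3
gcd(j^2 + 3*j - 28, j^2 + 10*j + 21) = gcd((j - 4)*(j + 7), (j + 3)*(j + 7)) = j + 7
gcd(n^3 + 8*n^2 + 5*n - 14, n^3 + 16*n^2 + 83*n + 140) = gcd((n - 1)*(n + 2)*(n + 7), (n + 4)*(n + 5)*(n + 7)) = n + 7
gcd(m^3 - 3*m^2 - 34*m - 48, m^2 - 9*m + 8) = m - 8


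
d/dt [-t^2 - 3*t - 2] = -2*t - 3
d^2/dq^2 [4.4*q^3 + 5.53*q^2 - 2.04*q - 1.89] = 26.4*q + 11.06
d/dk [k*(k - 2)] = 2*k - 2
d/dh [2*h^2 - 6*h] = 4*h - 6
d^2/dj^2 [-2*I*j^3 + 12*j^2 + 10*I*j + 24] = -12*I*j + 24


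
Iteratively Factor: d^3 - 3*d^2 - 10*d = (d)*(d^2 - 3*d - 10) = d*(d - 5)*(d + 2)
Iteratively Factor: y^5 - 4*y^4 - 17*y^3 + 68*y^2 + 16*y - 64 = (y - 4)*(y^4 - 17*y^2 + 16) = (y - 4)*(y - 1)*(y^3 + y^2 - 16*y - 16) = (y - 4)*(y - 1)*(y + 4)*(y^2 - 3*y - 4) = (y - 4)*(y - 1)*(y + 1)*(y + 4)*(y - 4)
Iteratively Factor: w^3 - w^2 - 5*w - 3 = (w - 3)*(w^2 + 2*w + 1) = (w - 3)*(w + 1)*(w + 1)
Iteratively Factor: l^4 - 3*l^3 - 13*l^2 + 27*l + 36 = (l - 4)*(l^3 + l^2 - 9*l - 9) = (l - 4)*(l + 3)*(l^2 - 2*l - 3) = (l - 4)*(l + 1)*(l + 3)*(l - 3)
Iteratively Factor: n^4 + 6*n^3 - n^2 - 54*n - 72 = (n + 2)*(n^3 + 4*n^2 - 9*n - 36) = (n + 2)*(n + 3)*(n^2 + n - 12) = (n + 2)*(n + 3)*(n + 4)*(n - 3)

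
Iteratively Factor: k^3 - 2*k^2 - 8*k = (k + 2)*(k^2 - 4*k) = (k - 4)*(k + 2)*(k)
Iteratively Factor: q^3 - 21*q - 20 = (q + 4)*(q^2 - 4*q - 5) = (q - 5)*(q + 4)*(q + 1)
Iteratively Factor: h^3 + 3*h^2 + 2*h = (h)*(h^2 + 3*h + 2) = h*(h + 2)*(h + 1)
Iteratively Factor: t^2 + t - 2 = (t + 2)*(t - 1)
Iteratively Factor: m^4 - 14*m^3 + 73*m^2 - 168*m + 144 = (m - 4)*(m^3 - 10*m^2 + 33*m - 36) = (m - 4)^2*(m^2 - 6*m + 9) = (m - 4)^2*(m - 3)*(m - 3)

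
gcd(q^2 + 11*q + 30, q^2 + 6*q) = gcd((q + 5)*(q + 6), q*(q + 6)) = q + 6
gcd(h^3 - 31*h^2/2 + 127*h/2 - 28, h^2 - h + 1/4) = h - 1/2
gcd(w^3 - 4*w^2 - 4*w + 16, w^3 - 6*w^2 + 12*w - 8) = w - 2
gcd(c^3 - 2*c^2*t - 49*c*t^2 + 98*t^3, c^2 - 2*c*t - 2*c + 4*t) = -c + 2*t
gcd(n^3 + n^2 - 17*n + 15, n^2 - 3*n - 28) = 1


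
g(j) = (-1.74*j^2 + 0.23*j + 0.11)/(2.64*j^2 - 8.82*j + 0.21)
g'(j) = (0.23 - 3.48*j)/(2.64*j^2 - 8.82*j + 0.21) + (8.82 - 5.28*j)*(-1.74*j^2 + 0.23*j + 0.11)/(2.64*j^2 - 8.82*j + 0.21)^2 = (14.7396*j^2 - 1.3116*j + 1.0185)/(6.9696*j^4 - 46.5696*j^3 + 78.9012*j^2 - 3.7044*j + 0.0441)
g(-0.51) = -0.09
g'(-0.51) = 0.19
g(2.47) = 1.82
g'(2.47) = 2.93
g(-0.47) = -0.08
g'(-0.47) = 0.20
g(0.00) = 0.52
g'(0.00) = 23.10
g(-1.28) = -0.19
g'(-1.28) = 0.11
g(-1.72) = -0.23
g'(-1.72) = 0.09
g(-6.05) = -0.43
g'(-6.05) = 0.02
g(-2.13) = -0.27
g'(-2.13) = 0.07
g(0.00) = 0.52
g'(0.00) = 23.10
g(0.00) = 0.52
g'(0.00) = 23.10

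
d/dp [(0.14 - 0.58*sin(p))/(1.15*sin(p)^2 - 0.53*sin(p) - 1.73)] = (0.667*sin(p)^2 - 0.322*sin(p) + 1.0776)*cos(p)/(1.3225*sin(p)^4 - 1.219*sin(p)^3 - 3.6981*sin(p)^2 + 1.8338*sin(p) + 2.9929)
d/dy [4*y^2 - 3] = 8*y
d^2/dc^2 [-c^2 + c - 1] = -2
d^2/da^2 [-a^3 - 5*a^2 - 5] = -6*a - 10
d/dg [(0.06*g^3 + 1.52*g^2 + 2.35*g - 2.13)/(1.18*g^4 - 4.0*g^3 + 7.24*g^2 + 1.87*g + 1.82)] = (-0.0708*g^6 - 3.5872*g^5 - 1.8046*g^4 + 29.078*g^3 - 39.404*g^2 + 36.3752*g + 8.2601)/(1.3924*g^8 - 9.44*g^7 + 33.0864*g^6 - 53.5068*g^5 + 41.7528*g^4 + 12.5176*g^3 + 29.8505*g^2 + 6.8068*g + 3.3124)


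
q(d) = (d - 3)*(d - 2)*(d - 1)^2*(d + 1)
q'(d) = (d - 3)*(d - 2)*(d - 1)^2 + (d - 3)*(d - 2)*(d + 1)*(2*d - 2) + (d - 3)*(d - 1)^2*(d + 1) + (d - 2)*(d - 1)^2*(d + 1) = 5*d^4 - 24*d^3 + 30*d^2 - 11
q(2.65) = -2.26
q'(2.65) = -0.38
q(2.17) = -0.61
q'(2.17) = -4.10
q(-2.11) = -225.48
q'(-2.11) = 447.12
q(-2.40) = -384.53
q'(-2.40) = 659.46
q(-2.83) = -755.90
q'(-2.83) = 1093.94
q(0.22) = 3.67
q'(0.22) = -9.79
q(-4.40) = -4695.46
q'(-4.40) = 4488.26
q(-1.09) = -4.97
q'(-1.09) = 62.78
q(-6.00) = -17640.00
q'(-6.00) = 12733.00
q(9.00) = 26880.00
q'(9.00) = 17728.00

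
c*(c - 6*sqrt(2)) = c^2 - 6*sqrt(2)*c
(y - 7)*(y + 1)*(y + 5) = y^3 - y^2 - 37*y - 35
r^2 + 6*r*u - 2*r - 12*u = (r - 2)*(r + 6*u)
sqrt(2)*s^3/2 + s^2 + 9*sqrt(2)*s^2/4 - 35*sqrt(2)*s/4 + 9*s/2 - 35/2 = (s - 5/2)*(s + 7)*(sqrt(2)*s/2 + 1)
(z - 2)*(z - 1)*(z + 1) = z^3 - 2*z^2 - z + 2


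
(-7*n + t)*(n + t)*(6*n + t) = -42*n^3 - 43*n^2*t + t^3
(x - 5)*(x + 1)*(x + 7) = x^3 + 3*x^2 - 33*x - 35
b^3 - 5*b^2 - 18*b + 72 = (b - 6)*(b - 3)*(b + 4)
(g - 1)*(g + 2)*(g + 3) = g^3 + 4*g^2 + g - 6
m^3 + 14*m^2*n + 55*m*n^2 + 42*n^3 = (m + n)*(m + 6*n)*(m + 7*n)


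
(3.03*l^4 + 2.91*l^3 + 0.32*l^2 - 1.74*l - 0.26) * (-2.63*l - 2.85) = -7.9689*l^5 - 16.2888*l^4 - 9.1351*l^3 + 3.6642*l^2 + 5.6428*l + 0.741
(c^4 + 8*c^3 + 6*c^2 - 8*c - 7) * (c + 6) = c^5 + 14*c^4 + 54*c^3 + 28*c^2 - 55*c - 42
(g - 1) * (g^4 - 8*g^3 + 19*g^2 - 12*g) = g^5 - 9*g^4 + 27*g^3 - 31*g^2 + 12*g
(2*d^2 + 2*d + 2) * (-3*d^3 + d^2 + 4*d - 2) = -6*d^5 - 4*d^4 + 4*d^3 + 6*d^2 + 4*d - 4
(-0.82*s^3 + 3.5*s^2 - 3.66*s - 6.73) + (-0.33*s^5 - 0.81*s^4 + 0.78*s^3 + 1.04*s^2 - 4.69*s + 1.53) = -0.33*s^5 - 0.81*s^4 - 0.0399999999999999*s^3 + 4.54*s^2 - 8.35*s - 5.2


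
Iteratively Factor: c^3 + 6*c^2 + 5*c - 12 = (c + 4)*(c^2 + 2*c - 3) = (c - 1)*(c + 4)*(c + 3)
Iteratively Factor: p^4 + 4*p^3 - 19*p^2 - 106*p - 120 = (p - 5)*(p^3 + 9*p^2 + 26*p + 24) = (p - 5)*(p + 3)*(p^2 + 6*p + 8) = (p - 5)*(p + 3)*(p + 4)*(p + 2)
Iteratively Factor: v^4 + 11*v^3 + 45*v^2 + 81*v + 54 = (v + 3)*(v^3 + 8*v^2 + 21*v + 18) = (v + 2)*(v + 3)*(v^2 + 6*v + 9) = (v + 2)*(v + 3)^2*(v + 3)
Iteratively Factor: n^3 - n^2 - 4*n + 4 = (n - 1)*(n^2 - 4) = (n - 1)*(n + 2)*(n - 2)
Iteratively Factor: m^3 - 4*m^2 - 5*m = (m)*(m^2 - 4*m - 5) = m*(m + 1)*(m - 5)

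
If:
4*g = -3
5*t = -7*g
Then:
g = -3/4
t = 21/20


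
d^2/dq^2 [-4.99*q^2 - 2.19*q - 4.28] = -9.98000000000000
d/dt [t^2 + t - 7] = 2*t + 1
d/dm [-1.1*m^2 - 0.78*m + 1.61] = -2.2*m - 0.78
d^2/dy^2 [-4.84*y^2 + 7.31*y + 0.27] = -9.68000000000000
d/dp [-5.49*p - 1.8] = -5.49000000000000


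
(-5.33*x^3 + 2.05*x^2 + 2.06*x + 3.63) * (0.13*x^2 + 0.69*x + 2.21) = -0.6929*x^5 - 3.4112*x^4 - 10.097*x^3 + 6.4238*x^2 + 7.0573*x + 8.0223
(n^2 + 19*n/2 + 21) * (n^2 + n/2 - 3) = n^4 + 10*n^3 + 91*n^2/4 - 18*n - 63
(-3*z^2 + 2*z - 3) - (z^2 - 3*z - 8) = -4*z^2 + 5*z + 5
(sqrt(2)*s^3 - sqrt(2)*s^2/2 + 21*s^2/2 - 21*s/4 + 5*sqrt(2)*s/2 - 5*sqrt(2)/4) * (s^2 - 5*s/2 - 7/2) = sqrt(2)*s^5 - 3*sqrt(2)*s^4 + 21*s^4/2 - 63*s^3/2 + sqrt(2)*s^3/4 - 189*s^2/8 - 23*sqrt(2)*s^2/4 - 45*sqrt(2)*s/8 + 147*s/8 + 35*sqrt(2)/8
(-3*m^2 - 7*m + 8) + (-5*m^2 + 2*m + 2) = -8*m^2 - 5*m + 10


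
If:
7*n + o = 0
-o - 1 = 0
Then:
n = 1/7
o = -1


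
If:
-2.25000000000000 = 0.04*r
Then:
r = -56.25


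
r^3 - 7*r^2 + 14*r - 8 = (r - 4)*(r - 2)*(r - 1)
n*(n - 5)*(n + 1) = n^3 - 4*n^2 - 5*n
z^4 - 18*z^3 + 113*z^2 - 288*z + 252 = (z - 7)*(z - 6)*(z - 3)*(z - 2)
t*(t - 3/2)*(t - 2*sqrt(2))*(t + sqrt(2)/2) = t^4 - 3*sqrt(2)*t^3/2 - 3*t^3/2 - 2*t^2 + 9*sqrt(2)*t^2/4 + 3*t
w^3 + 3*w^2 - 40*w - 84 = (w - 6)*(w + 2)*(w + 7)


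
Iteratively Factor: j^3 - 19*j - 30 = (j + 2)*(j^2 - 2*j - 15) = (j - 5)*(j + 2)*(j + 3)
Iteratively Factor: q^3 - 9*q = (q)*(q^2 - 9) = q*(q + 3)*(q - 3)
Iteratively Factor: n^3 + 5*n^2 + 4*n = (n + 1)*(n^2 + 4*n) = n*(n + 1)*(n + 4)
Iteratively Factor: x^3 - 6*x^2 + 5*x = (x)*(x^2 - 6*x + 5) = x*(x - 5)*(x - 1)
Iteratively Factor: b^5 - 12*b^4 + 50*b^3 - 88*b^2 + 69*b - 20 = (b - 4)*(b^4 - 8*b^3 + 18*b^2 - 16*b + 5) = (b - 4)*(b - 1)*(b^3 - 7*b^2 + 11*b - 5) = (b - 5)*(b - 4)*(b - 1)*(b^2 - 2*b + 1) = (b - 5)*(b - 4)*(b - 1)^2*(b - 1)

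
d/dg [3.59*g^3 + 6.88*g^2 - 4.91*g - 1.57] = 10.77*g^2 + 13.76*g - 4.91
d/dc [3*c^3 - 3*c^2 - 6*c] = 9*c^2 - 6*c - 6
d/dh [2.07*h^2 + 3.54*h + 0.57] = 4.14*h + 3.54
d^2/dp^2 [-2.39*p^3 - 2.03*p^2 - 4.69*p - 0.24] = -14.34*p - 4.06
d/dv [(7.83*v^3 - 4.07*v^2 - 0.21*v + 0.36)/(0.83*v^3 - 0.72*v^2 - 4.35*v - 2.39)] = (3.5527136788005e-15*v^5 - 2.2595*v^4 - 67.7724*v^3 - 39.4842*v^2 + 19.973*v + 2.0679)/(0.6889*v^6 - 1.1952*v^5 - 6.7026*v^4 + 2.2966*v^3 + 22.3641*v^2 + 20.793*v + 5.7121)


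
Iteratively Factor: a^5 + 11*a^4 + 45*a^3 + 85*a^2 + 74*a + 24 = (a + 4)*(a^4 + 7*a^3 + 17*a^2 + 17*a + 6) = (a + 1)*(a + 4)*(a^3 + 6*a^2 + 11*a + 6) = (a + 1)^2*(a + 4)*(a^2 + 5*a + 6) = (a + 1)^2*(a + 3)*(a + 4)*(a + 2)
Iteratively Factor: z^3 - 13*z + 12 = (z - 1)*(z^2 + z - 12) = (z - 3)*(z - 1)*(z + 4)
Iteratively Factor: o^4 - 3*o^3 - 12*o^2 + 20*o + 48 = (o - 3)*(o^3 - 12*o - 16) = (o - 4)*(o - 3)*(o^2 + 4*o + 4) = (o - 4)*(o - 3)*(o + 2)*(o + 2)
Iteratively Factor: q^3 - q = (q)*(q^2 - 1) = q*(q + 1)*(q - 1)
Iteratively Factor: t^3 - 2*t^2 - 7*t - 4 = (t + 1)*(t^2 - 3*t - 4) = (t + 1)^2*(t - 4)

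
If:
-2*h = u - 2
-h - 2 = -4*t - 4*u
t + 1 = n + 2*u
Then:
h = 1 - u/2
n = 7/4 - 25*u/8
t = 3/4 - 9*u/8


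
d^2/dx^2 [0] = 0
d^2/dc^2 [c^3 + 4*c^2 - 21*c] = 6*c + 8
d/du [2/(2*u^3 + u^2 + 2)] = 4*u*(-3*u - 1)/(2*u^3 + u^2 + 2)^2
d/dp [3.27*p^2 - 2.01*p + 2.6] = 6.54*p - 2.01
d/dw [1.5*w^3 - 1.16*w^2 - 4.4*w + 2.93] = 4.5*w^2 - 2.32*w - 4.4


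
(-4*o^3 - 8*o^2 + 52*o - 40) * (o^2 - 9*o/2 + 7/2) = -4*o^5 + 10*o^4 + 74*o^3 - 302*o^2 + 362*o - 140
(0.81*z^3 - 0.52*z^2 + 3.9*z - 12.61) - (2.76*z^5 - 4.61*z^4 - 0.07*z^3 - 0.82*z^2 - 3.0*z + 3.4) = -2.76*z^5 + 4.61*z^4 + 0.88*z^3 + 0.3*z^2 + 6.9*z - 16.01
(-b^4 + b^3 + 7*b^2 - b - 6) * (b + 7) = -b^5 - 6*b^4 + 14*b^3 + 48*b^2 - 13*b - 42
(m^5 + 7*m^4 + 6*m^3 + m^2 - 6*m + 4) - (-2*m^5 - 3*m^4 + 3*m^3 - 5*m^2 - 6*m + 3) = 3*m^5 + 10*m^4 + 3*m^3 + 6*m^2 + 1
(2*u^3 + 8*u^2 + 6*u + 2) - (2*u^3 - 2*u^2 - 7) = 10*u^2 + 6*u + 9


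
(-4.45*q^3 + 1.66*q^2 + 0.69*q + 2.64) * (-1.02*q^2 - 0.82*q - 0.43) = 4.539*q^5 + 1.9558*q^4 - 0.1515*q^3 - 3.9724*q^2 - 2.4615*q - 1.1352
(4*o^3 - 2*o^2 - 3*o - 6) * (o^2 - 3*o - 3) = 4*o^5 - 14*o^4 - 9*o^3 + 9*o^2 + 27*o + 18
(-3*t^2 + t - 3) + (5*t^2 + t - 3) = 2*t^2 + 2*t - 6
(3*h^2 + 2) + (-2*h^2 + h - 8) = h^2 + h - 6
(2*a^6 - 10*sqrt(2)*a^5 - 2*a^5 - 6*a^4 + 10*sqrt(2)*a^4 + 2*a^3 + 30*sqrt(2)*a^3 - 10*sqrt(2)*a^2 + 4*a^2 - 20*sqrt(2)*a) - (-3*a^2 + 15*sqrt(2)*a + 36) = 2*a^6 - 10*sqrt(2)*a^5 - 2*a^5 - 6*a^4 + 10*sqrt(2)*a^4 + 2*a^3 + 30*sqrt(2)*a^3 - 10*sqrt(2)*a^2 + 7*a^2 - 35*sqrt(2)*a - 36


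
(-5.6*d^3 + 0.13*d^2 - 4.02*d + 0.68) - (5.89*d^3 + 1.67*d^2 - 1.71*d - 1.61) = -11.49*d^3 - 1.54*d^2 - 2.31*d + 2.29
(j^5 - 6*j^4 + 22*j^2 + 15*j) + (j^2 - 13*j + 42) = j^5 - 6*j^4 + 23*j^2 + 2*j + 42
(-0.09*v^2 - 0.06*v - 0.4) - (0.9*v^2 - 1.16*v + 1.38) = -0.99*v^2 + 1.1*v - 1.78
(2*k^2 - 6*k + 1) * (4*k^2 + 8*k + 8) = 8*k^4 - 8*k^3 - 28*k^2 - 40*k + 8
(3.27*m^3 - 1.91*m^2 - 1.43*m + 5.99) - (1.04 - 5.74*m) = 3.27*m^3 - 1.91*m^2 + 4.31*m + 4.95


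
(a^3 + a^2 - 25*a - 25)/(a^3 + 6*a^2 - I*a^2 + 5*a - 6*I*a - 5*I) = (a - 5)/(a - I)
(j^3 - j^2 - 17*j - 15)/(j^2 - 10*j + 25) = (j^2 + 4*j + 3)/(j - 5)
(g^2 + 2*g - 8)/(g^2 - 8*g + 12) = (g + 4)/(g - 6)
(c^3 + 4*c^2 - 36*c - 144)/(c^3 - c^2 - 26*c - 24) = (c + 6)/(c + 1)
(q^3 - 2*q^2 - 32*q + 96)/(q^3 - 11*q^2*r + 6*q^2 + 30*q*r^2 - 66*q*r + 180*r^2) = (q^2 - 8*q + 16)/(q^2 - 11*q*r + 30*r^2)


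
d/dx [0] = 0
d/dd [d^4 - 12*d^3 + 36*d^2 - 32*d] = 4*d^3 - 36*d^2 + 72*d - 32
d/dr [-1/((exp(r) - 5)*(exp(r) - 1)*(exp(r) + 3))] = ((exp(r) - 5)*(exp(r) - 1) + (exp(r) - 5)*(exp(r) + 3) + (exp(r) - 1)*(exp(r) + 3))/(4*(exp(r) - 5)^2*(exp(r) + 3)^2*sinh(r/2)^2)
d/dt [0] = 0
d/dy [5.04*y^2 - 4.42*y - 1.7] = 10.08*y - 4.42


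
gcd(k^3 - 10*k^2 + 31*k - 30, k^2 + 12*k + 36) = 1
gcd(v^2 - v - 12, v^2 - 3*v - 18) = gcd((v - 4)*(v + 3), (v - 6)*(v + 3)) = v + 3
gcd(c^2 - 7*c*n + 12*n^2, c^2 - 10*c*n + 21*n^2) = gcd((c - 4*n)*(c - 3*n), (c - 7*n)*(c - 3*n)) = c - 3*n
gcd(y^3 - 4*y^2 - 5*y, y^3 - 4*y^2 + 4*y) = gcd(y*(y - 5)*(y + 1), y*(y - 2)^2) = y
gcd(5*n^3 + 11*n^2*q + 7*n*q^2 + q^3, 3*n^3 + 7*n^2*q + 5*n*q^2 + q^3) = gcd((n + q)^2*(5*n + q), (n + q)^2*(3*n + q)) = n^2 + 2*n*q + q^2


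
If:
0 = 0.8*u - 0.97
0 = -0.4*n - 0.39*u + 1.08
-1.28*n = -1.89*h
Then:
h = 1.03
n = 1.52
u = 1.21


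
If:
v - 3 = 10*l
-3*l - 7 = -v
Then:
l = 4/7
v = 61/7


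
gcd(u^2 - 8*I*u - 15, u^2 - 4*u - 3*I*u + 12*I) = u - 3*I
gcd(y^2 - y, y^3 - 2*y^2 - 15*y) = y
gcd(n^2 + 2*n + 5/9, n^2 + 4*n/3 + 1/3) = n + 1/3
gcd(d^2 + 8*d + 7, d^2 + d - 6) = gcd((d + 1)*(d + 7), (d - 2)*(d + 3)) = 1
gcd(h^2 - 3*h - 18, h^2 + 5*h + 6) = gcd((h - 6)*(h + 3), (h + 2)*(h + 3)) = h + 3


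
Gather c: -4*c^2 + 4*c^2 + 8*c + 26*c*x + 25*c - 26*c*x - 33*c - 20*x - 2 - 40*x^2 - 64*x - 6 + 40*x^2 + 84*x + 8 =0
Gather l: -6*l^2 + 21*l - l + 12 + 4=-6*l^2 + 20*l + 16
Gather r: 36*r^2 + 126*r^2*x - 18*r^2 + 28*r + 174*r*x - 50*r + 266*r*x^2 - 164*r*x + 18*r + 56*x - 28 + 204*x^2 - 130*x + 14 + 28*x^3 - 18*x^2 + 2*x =r^2*(126*x + 18) + r*(266*x^2 + 10*x - 4) + 28*x^3 + 186*x^2 - 72*x - 14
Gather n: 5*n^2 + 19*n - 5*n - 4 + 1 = 5*n^2 + 14*n - 3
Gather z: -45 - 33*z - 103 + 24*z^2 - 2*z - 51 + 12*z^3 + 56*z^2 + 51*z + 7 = 12*z^3 + 80*z^2 + 16*z - 192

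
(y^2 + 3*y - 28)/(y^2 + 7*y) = (y - 4)/y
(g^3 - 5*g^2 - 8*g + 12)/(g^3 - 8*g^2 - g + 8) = (g^2 - 4*g - 12)/(g^2 - 7*g - 8)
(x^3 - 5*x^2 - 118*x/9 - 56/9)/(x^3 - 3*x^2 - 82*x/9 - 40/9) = (x - 7)/(x - 5)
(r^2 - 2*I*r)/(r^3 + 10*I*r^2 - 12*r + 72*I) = r/(r^2 + 12*I*r - 36)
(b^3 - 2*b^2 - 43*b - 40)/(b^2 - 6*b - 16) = (b^2 + 6*b + 5)/(b + 2)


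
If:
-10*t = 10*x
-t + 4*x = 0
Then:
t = 0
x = 0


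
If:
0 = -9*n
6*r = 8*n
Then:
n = 0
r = 0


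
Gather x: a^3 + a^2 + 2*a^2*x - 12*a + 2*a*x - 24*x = a^3 + a^2 - 12*a + x*(2*a^2 + 2*a - 24)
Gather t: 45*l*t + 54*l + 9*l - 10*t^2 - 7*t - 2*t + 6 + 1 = 63*l - 10*t^2 + t*(45*l - 9) + 7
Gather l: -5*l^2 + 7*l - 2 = -5*l^2 + 7*l - 2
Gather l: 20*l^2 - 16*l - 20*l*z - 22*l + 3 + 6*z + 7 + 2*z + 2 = 20*l^2 + l*(-20*z - 38) + 8*z + 12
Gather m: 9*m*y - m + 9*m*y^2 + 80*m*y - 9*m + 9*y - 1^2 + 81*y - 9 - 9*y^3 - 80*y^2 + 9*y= m*(9*y^2 + 89*y - 10) - 9*y^3 - 80*y^2 + 99*y - 10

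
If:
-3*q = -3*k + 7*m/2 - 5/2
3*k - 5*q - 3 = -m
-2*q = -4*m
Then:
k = 34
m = 11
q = 22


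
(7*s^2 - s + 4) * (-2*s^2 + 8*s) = -14*s^4 + 58*s^3 - 16*s^2 + 32*s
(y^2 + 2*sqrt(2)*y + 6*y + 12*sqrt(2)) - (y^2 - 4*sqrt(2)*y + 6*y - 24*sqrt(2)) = 6*sqrt(2)*y + 36*sqrt(2)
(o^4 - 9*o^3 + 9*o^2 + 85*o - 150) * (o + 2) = o^5 - 7*o^4 - 9*o^3 + 103*o^2 + 20*o - 300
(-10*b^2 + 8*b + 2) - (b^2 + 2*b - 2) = -11*b^2 + 6*b + 4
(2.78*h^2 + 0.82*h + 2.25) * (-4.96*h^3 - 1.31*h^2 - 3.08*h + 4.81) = -13.7888*h^5 - 7.709*h^4 - 20.7966*h^3 + 7.8987*h^2 - 2.9858*h + 10.8225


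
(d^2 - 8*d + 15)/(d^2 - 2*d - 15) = (d - 3)/(d + 3)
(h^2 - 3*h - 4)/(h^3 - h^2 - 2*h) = (h - 4)/(h*(h - 2))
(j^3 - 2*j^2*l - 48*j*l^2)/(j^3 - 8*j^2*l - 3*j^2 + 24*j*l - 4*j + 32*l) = j*(j + 6*l)/(j^2 - 3*j - 4)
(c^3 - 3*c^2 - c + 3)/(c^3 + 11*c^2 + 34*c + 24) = (c^2 - 4*c + 3)/(c^2 + 10*c + 24)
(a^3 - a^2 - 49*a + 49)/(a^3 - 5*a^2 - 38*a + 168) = (a^2 + 6*a - 7)/(a^2 + 2*a - 24)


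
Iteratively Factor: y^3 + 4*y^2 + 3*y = (y + 3)*(y^2 + y) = y*(y + 3)*(y + 1)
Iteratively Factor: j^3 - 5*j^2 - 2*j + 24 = (j + 2)*(j^2 - 7*j + 12) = (j - 4)*(j + 2)*(j - 3)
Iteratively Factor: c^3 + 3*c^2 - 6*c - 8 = (c + 4)*(c^2 - c - 2) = (c + 1)*(c + 4)*(c - 2)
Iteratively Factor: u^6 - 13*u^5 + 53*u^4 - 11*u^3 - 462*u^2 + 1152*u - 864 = (u - 2)*(u^5 - 11*u^4 + 31*u^3 + 51*u^2 - 360*u + 432) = (u - 4)*(u - 2)*(u^4 - 7*u^3 + 3*u^2 + 63*u - 108) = (u - 4)^2*(u - 2)*(u^3 - 3*u^2 - 9*u + 27) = (u - 4)^2*(u - 3)*(u - 2)*(u^2 - 9) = (u - 4)^2*(u - 3)^2*(u - 2)*(u + 3)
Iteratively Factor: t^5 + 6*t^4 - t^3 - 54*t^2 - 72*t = (t)*(t^4 + 6*t^3 - t^2 - 54*t - 72) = t*(t + 3)*(t^3 + 3*t^2 - 10*t - 24) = t*(t + 3)*(t + 4)*(t^2 - t - 6) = t*(t + 2)*(t + 3)*(t + 4)*(t - 3)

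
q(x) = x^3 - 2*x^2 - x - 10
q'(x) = 3*x^2 - 4*x - 1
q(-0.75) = -10.80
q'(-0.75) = 3.69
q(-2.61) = -38.79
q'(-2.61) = 29.88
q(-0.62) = -10.39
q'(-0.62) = 2.63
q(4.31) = 28.60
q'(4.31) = 37.49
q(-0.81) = -11.03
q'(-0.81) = 4.21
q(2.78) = -6.75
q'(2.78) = 11.07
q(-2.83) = -45.85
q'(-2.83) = 34.35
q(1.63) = -12.61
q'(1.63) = 0.45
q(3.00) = -4.00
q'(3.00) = 14.00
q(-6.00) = -292.00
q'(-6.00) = 131.00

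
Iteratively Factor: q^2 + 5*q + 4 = (q + 4)*(q + 1)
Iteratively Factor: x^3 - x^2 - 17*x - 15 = (x - 5)*(x^2 + 4*x + 3) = (x - 5)*(x + 1)*(x + 3)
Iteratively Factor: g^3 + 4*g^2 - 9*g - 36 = (g + 3)*(g^2 + g - 12) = (g - 3)*(g + 3)*(g + 4)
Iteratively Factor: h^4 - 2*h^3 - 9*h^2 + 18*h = (h + 3)*(h^3 - 5*h^2 + 6*h) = (h - 3)*(h + 3)*(h^2 - 2*h) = h*(h - 3)*(h + 3)*(h - 2)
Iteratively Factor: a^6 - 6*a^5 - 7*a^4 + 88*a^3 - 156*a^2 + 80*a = (a - 5)*(a^5 - a^4 - 12*a^3 + 28*a^2 - 16*a) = (a - 5)*(a + 4)*(a^4 - 5*a^3 + 8*a^2 - 4*a) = (a - 5)*(a - 1)*(a + 4)*(a^3 - 4*a^2 + 4*a) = (a - 5)*(a - 2)*(a - 1)*(a + 4)*(a^2 - 2*a) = (a - 5)*(a - 2)^2*(a - 1)*(a + 4)*(a)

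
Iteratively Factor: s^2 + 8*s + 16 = (s + 4)*(s + 4)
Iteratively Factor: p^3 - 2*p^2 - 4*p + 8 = (p + 2)*(p^2 - 4*p + 4) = (p - 2)*(p + 2)*(p - 2)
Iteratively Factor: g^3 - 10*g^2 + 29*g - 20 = (g - 4)*(g^2 - 6*g + 5) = (g - 4)*(g - 1)*(g - 5)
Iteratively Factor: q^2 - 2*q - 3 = (q + 1)*(q - 3)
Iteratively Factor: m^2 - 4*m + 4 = (m - 2)*(m - 2)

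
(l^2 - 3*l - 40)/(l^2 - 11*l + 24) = (l + 5)/(l - 3)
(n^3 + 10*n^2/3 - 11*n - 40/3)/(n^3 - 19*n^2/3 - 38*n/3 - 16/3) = (3*n^2 + 7*n - 40)/(3*n^2 - 22*n - 16)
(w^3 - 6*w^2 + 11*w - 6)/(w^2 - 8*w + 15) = (w^2 - 3*w + 2)/(w - 5)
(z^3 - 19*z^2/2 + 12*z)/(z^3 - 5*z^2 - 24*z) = (z - 3/2)/(z + 3)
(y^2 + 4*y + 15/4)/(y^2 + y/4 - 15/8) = 2*(2*y + 5)/(4*y - 5)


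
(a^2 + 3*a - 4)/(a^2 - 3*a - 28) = (a - 1)/(a - 7)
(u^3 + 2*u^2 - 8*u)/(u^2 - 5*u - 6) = u*(-u^2 - 2*u + 8)/(-u^2 + 5*u + 6)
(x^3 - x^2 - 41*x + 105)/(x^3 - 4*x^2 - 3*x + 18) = (x^2 + 2*x - 35)/(x^2 - x - 6)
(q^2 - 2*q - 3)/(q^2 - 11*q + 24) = (q + 1)/(q - 8)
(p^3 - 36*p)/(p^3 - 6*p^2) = (p + 6)/p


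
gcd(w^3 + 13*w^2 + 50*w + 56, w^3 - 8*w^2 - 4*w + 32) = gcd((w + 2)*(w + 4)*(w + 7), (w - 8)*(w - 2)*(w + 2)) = w + 2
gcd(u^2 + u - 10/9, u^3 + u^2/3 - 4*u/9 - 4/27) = u - 2/3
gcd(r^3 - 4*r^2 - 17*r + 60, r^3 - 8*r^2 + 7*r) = 1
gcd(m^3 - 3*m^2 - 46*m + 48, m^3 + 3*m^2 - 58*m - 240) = m^2 - 2*m - 48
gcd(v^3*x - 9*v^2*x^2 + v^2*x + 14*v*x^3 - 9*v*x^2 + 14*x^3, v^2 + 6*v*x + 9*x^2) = 1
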